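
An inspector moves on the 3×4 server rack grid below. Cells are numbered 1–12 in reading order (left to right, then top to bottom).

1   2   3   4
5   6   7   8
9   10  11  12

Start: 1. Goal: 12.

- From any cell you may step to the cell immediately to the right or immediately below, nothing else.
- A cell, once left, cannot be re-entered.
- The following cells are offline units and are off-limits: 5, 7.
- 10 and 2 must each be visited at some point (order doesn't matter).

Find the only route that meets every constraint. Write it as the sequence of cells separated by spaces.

Moves only go right or down, so the column and row indices never decrease.
Route from 1: right 1 to 2, down 2 to 10, right 2 to 12 — 5 moves in all.
Check: all required cells visited.

1 2 6 10 11 12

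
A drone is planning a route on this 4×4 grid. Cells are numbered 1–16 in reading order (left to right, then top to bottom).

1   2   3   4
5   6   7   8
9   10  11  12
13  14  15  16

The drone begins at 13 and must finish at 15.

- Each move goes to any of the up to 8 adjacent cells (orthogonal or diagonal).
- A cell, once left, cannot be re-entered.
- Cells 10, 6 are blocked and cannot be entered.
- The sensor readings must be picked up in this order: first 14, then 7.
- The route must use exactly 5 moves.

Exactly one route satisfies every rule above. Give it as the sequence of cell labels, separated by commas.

The waypoints must appear in the order 14, 7, with no cell reused.
Route from 13: right to 14, up-right to 11, up to 7, down-right to 12, down-left to 15 — 5 moves in all.
Check: order respected (14 at step 1, 7 at step 3); 5 moves as required.

13, 14, 11, 7, 12, 15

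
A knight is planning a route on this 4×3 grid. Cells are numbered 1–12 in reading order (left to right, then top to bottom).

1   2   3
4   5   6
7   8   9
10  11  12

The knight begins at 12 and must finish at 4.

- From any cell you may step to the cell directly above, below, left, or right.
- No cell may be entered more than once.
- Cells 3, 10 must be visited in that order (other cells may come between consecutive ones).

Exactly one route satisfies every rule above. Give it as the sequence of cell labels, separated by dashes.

The waypoints must appear in the order 3, 10, with no cell reused.
Route from 12: 3× up (reaching 3), left to 2, 3× down (reaching 11), left to 10, 2× up (reaching 4) — 10 moves in all.
Check: order respected (3 at step 3, 10 at step 8).

12 - 9 - 6 - 3 - 2 - 5 - 8 - 11 - 10 - 7 - 4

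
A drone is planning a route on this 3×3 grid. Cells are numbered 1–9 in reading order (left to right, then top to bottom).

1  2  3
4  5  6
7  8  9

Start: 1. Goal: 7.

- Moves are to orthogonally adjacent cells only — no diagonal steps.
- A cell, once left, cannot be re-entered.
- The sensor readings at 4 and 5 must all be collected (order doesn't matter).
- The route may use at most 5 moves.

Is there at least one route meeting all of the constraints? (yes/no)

One route that works: 1 → 4 → 5 → 8 → 7.

yes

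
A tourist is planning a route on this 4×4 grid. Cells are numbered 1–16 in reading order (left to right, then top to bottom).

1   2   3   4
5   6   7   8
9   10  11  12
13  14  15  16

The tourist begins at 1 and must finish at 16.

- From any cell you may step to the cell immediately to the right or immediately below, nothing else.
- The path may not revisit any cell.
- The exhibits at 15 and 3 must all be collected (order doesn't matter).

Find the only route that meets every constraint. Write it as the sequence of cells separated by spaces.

Moves only go right or down, so the column and row indices never decrease.
Route from 1: 2× right (reaching 3), 3× down (reaching 15), right to 16 — 6 moves in all.
Check: all required cells visited.

1 2 3 7 11 15 16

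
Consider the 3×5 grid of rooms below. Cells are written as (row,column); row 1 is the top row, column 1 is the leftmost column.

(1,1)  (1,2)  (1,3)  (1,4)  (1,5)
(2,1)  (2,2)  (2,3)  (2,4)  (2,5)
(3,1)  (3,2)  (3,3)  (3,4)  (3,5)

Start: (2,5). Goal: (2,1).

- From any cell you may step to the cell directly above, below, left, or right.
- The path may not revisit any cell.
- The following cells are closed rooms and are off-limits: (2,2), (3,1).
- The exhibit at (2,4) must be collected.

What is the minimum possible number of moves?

Any route passes through (2,4) somewhere between (2,5) and (2,1). Summing Manhattan distances along the two legs ((2,5) → (2,4) → (2,1)) gives a lower bound of 1 + 3 = 4 moves.
That bound ignores the blocked cells. Measuring each leg by the fewest moves that actually steer around them ((2,5)→(2,4): 1; (2,4)→(2,1): 5) raises the lower bound to 6.
A route of 6 moves exists: (2,5) → (2,4) → (1,4) → (1,3) → (1,2) → (1,1) → (2,1).
Since 6 matches that lower bound, it is optimal.

6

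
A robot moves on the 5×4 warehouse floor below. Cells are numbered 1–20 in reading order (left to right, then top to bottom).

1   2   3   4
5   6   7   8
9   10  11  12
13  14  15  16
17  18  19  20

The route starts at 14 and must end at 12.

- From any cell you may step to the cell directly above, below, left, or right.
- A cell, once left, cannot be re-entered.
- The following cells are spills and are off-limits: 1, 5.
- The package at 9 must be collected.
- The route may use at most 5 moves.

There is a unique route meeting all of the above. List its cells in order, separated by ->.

14 -> 13 -> 9 -> 10 -> 11 -> 12

Any route must reach 9 and still end at 12 within 5 moves, so the order of the required stops is forced.
Route from 14: left 1 to 13, up 1 to 9, right 3 to 12 — 5 moves in all.
Check: all required cells visited; 5 ≤ 5 moves.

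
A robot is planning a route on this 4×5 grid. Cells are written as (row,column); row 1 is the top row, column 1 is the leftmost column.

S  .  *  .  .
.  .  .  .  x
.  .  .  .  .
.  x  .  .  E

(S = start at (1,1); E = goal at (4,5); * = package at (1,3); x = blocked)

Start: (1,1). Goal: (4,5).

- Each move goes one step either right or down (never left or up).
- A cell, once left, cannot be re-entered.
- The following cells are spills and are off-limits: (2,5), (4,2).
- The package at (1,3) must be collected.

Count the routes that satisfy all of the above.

7

A right/down-only route from (1,1) to (4,5) makes exactly 3 down-moves and 4 right-moves in some order.
With no other constraints that would be C(7,3) = 35 routes.
Split at (1,3) and multiply the segment counts (each segment already excludes blocked cells): (1,1)→(1,3): 1; (1,3)→(4,5): 7; product = 7.
That gives 7 routes.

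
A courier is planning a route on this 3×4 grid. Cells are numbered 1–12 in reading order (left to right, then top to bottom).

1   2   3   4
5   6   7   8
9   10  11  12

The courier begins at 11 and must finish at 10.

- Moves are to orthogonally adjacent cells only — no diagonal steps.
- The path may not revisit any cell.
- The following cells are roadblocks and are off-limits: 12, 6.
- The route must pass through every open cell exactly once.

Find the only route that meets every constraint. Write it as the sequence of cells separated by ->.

Need to visit all 10 open cells exactly once, starting at 11 and ending at 10.
Cell 1 has only two open neighbours (5 and 2), so the path must pass straight through it: one of those is the cell it's entered from and the other is where it exits.
Route from 11: up 1 to 7, right 1 to 8, up 1 to 4, left 3 to 1, down 2 to 9, right 1 to 10 — 9 moves in all.
Check: all 10 open cells covered.

11 -> 7 -> 8 -> 4 -> 3 -> 2 -> 1 -> 5 -> 9 -> 10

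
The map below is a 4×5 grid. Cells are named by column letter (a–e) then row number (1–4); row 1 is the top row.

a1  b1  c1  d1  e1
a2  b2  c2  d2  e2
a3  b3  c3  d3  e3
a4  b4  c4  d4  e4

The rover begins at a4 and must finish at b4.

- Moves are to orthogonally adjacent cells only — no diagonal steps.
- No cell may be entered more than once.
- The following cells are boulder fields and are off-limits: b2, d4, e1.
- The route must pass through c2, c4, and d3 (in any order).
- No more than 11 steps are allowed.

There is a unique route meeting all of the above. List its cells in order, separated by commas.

a4, a3, a2, a1, b1, c1, c2, d2, d3, c3, c4, b4

The budget equals the shortest possible length, so every move has to be on a shortest route through the required cells.
Route from a4: up 3 to a1, right 2 to c1, down 1 to c2, right 1 to d2, down 1 to d3, left 1 to c3, down 1 to c4, left 1 to b4 — 11 moves in all.
Check: all required cells visited; 11 ≤ 11 moves.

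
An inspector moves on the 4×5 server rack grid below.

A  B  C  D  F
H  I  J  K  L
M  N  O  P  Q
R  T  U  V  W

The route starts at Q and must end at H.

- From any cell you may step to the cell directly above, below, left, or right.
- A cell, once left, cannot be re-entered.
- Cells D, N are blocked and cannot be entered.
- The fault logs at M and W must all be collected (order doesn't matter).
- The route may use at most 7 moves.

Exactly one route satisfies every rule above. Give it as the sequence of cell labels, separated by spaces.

The 7-move cap with required stops at M, W leaves no slack for detours.
Route from Q: down 1 to W, left 4 to R, up 2 to H — 7 moves in all.
Check: all required cells visited; 7 ≤ 7 moves.

Q W V U T R M H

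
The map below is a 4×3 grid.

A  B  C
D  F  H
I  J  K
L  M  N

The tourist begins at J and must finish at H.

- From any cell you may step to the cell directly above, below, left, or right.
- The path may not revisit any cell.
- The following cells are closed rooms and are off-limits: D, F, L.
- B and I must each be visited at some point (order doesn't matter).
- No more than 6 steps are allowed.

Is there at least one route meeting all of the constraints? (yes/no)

I must be visited but has only one open neighbour (J), and it is neither the start nor the goal — the route would have to enter and leave through J, re-entering it.

no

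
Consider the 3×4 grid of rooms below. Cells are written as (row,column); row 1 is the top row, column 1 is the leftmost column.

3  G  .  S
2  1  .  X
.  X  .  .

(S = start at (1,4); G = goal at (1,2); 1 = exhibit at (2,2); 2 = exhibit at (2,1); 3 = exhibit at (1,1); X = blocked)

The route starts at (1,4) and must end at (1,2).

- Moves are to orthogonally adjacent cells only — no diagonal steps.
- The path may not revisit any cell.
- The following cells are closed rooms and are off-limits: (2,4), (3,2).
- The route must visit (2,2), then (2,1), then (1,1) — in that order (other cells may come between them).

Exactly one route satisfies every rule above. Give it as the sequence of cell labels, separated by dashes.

(1,4) - (1,3) - (2,3) - (2,2) - (2,1) - (1,1) - (1,2)

The waypoints must appear in the order (2,2), (2,1), (1,1), with no cell reused.
Route from (1,4): left 1 to (1,3), down 1 to (2,3), left 2 to (2,1), up 1 to (1,1), right 1 to (1,2) — 6 moves in all.
Check: order respected (1 at step 3, 2 at step 4, 3 at step 5).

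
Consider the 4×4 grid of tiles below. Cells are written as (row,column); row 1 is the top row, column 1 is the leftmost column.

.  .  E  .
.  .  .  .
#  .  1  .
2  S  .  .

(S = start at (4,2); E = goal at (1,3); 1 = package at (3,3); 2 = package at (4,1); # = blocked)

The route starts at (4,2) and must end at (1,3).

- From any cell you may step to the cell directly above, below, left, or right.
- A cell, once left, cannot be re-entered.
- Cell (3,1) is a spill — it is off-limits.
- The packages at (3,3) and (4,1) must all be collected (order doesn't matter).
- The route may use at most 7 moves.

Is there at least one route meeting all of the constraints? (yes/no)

(4,1) must be visited but has only one open neighbour ((4,2)), and it is neither the start nor the goal — the route would have to enter and leave through (4,2), re-entering it.

no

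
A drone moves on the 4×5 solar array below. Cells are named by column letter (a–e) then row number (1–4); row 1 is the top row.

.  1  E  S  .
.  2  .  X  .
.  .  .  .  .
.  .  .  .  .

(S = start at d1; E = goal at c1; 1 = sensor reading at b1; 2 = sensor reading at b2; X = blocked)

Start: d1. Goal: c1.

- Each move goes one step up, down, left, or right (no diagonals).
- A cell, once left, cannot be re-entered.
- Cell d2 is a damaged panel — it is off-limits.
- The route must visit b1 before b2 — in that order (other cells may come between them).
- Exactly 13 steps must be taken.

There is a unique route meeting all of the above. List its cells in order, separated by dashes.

The waypoints must appear in the order b1, b2, with no cell reused.
Route from d1: right to e1, 2× down (reaching e3), 4× left (reaching a3), 2× up (reaching a1), right to b1, down to b2, right to c2, up to c1 — 13 moves in all.
Check: order respected (1 at step 10, 2 at step 11); 13 moves as required.

d1 - e1 - e2 - e3 - d3 - c3 - b3 - a3 - a2 - a1 - b1 - b2 - c2 - c1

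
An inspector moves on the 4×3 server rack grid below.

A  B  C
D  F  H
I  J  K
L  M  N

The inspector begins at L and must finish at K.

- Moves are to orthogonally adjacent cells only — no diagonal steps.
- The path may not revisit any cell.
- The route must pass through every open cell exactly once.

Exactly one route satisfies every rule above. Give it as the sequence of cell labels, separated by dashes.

L - I - D - A - B - C - H - F - J - M - N - K

Need to visit all 12 open cells exactly once, starting at L and ending at K.
Cell N has only two open neighbours (K and M), so the path must pass straight through it: one of those is the cell it's entered from and the other is where it exits.
Route from L: up 3 to A, right 2 to C, down 1 to H, left 1 to F, down 2 to M, right 1 to N, up 1 to K — 11 moves in all.
Check: all 12 open cells covered.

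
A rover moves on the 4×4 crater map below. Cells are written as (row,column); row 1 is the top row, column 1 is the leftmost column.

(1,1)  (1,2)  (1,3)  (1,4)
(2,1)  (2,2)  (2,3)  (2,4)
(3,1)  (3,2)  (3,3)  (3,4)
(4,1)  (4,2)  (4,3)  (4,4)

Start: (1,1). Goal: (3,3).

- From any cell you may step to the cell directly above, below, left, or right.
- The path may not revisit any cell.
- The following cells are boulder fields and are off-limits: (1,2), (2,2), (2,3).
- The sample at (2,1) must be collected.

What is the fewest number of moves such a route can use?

Any route passes through (2,1) somewhere between (1,1) and (3,3). Summing Manhattan distances along the two legs ((1,1) → (2,1) → (3,3)) gives a lower bound of 1 + 3 = 4 moves.
A route of 4 moves achieves this: (1,1) → (2,1) → (3,1) → (3,2) → (3,3).
Since 4 matches the lower bound, it is optimal.

4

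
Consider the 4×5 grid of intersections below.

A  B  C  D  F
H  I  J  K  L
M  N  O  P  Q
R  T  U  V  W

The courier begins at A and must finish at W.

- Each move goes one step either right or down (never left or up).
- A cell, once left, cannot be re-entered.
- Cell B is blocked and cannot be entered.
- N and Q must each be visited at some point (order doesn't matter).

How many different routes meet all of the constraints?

A right/down-only route from A to W makes exactly 3 down-moves and 4 right-moves in some order.
With no other constraints that would be C(7,3) = 35 routes.
A monotone route can only reach the required cells in the order N, Q, so split there and multiply the segment counts (each segment already excludes blocked cells): A→N: 2; N→Q: 1; Q→W: 1; product = 2.
That gives 2 routes.

2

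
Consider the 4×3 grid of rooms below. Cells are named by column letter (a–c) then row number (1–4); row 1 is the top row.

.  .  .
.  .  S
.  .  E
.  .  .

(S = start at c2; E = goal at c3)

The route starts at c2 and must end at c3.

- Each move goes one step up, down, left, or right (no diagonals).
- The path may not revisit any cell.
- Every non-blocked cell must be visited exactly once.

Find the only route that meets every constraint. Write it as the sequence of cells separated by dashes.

Need to visit all 12 open cells exactly once, starting at c2 and ending at c3.
Route from c2: up to c1, 2× left (reaching a1), down to a2, right to b2, down to b3, left to a3, down to a4, 2× right (reaching c4), up to c3 — 11 moves in all.
Check: all 12 open cells covered.

c2 - c1 - b1 - a1 - a2 - b2 - b3 - a3 - a4 - b4 - c4 - c3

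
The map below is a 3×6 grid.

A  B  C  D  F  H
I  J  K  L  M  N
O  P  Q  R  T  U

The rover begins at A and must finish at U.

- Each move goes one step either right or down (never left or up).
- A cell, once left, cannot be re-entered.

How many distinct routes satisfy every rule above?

A right/down-only route from A to U makes exactly 2 down-moves and 5 right-moves in some order.
With no other constraints that would be C(7,2) = 21 routes.
That gives 21 routes.

21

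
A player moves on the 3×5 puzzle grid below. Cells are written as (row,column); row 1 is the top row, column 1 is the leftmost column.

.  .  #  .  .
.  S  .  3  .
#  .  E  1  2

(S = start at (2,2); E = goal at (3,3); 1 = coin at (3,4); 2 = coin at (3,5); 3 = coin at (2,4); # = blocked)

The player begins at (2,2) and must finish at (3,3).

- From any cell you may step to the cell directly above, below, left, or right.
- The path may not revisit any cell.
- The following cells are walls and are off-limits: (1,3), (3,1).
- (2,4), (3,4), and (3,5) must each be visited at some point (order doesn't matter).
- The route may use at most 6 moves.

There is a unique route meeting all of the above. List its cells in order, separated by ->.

(2,2) -> (2,3) -> (2,4) -> (2,5) -> (3,5) -> (3,4) -> (3,3)

Any route must reach (2,4), (3,4), and (3,5) and still end at (3,3) within 6 moves, so the order of the required stops is forced.
Route from (2,2): right 3 to (2,5), down 1 to (3,5), left 2 to (3,3) — 6 moves in all.
Check: all required cells visited; 6 ≤ 6 moves.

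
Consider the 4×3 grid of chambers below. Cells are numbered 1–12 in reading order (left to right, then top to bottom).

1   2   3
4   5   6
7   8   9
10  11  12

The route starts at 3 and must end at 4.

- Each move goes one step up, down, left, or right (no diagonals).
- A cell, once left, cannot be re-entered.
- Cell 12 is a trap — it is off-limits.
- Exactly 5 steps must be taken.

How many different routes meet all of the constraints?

5

Need simple routes of exactly 5 moves from 3 to 4 (Manhattan distance 3, so 1 moves are spent on a detour and 1 undoing it).
Enumerating: 3 6 9 8 5 4 | 3 6 9 8 7 4 | 3 6 5 2 1 4 | 3 6 5 8 7 4 | 3 2 5 8 7 4.
That gives 5 routes.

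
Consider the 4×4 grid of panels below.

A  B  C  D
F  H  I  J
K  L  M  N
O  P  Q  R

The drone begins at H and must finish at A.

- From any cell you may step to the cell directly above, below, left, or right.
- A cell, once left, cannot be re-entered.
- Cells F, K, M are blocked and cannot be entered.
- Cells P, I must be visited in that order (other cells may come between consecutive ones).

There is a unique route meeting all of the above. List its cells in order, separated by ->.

The waypoints must appear in the order P, I, with no cell reused.
Route from H: down 2 to P, right 2 to R, up 2 to J, left 1 to I, up 1 to C, left 2 to A — 10 moves in all.
Check: order respected (P at step 2, I at step 7).

H -> L -> P -> Q -> R -> N -> J -> I -> C -> B -> A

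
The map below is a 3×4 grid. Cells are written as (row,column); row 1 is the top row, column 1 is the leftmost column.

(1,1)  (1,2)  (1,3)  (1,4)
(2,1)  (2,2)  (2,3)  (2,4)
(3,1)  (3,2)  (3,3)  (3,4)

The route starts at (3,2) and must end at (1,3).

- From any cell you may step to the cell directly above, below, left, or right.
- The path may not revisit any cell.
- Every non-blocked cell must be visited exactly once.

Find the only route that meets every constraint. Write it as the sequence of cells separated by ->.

Need to visit all 12 open cells exactly once, starting at (3,2) and ending at (1,3).
Cell (1,1) has only two open neighbours ((2,1) and (1,2)), so the path must pass straight through it: one of those is the cell it's entered from and the other is where it exits.
Route from (3,2): left to (3,1), 2× up (reaching (1,1)), right to (1,2), down to (2,2), right to (2,3), down to (3,3), right to (3,4), 2× up (reaching (1,4)), left to (1,3) — 11 moves in all.
Check: all 12 open cells covered.

(3,2) -> (3,1) -> (2,1) -> (1,1) -> (1,2) -> (2,2) -> (2,3) -> (3,3) -> (3,4) -> (2,4) -> (1,4) -> (1,3)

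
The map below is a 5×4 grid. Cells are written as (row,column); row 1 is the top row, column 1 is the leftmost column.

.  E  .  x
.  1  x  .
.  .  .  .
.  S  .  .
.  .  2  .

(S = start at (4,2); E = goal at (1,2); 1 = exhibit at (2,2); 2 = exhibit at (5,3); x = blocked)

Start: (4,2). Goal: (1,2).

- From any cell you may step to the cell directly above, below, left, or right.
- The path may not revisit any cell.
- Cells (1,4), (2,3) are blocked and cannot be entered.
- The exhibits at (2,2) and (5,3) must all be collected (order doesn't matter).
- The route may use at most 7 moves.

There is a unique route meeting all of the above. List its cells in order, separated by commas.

The budget equals the shortest possible length, so every move has to be on a shortest route through the required cells.
Route from (4,2): down 1 to (5,2), right 1 to (5,3), up 2 to (3,3), left 1 to (3,2), up 2 to (1,2) — 7 moves in all.
Check: all required cells visited; 7 ≤ 7 moves.

(4,2), (5,2), (5,3), (4,3), (3,3), (3,2), (2,2), (1,2)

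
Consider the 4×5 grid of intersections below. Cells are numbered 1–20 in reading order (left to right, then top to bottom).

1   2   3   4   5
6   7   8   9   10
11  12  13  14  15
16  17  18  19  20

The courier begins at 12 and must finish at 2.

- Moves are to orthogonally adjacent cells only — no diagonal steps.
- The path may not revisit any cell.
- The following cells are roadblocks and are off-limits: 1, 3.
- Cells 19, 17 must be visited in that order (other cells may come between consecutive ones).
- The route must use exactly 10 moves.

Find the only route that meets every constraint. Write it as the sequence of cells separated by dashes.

The waypoints must appear in the order 19, 17, with no cell reused.
Route from 12: right 2 to 14, down 1 to 19, left 3 to 16, up 2 to 6, right 1 to 7, up 1 to 2 — 10 moves in all.
Check: order respected (19 at step 3, 17 at step 5); 10 moves as required.

12 - 13 - 14 - 19 - 18 - 17 - 16 - 11 - 6 - 7 - 2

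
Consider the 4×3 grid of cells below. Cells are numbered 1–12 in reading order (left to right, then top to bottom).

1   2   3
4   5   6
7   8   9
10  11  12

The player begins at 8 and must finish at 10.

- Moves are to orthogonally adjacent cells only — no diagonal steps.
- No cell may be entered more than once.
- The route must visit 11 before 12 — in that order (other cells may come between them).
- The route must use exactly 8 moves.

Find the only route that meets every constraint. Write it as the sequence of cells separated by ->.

8 -> 11 -> 12 -> 9 -> 6 -> 5 -> 4 -> 7 -> 10

The waypoints must appear in the order 11, 12, with no cell reused.
Route from 8: down to 11, right to 12, 2× up (reaching 6), 2× left (reaching 4), 2× down (reaching 10) — 8 moves in all.
Check: order respected (11 at step 1, 12 at step 2); 8 moves as required.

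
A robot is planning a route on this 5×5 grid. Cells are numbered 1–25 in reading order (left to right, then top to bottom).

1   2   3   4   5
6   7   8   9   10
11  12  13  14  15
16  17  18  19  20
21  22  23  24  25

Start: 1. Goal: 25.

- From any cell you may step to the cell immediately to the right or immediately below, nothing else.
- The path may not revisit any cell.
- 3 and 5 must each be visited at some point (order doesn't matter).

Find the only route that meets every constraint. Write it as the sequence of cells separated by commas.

1, 2, 3, 4, 5, 10, 15, 20, 25

Moves only go right or down, so the column and row indices never decrease.
Route from 1: right 4 to 5, down 4 to 25 — 8 moves in all.
Check: all required cells visited.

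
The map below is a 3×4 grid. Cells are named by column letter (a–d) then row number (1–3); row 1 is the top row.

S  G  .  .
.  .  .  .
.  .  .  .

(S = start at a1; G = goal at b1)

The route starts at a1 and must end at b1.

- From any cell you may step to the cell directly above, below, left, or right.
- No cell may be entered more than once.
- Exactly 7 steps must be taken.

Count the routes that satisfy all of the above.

Need simple routes of exactly 7 moves from a1 to b1 (Manhattan distance 1, so 3 moves are spent on a detour and 3 undoing it).
Enumerating: a1 a2 a3 b3 b2 c2 c1 b1 | a1 a2 a3 b3 c3 c2 c1 b1 | a1 a2 a3 b3 c3 c2 b2 b1 | a1 a2 b2 b3 c3 c2 c1 b1 | a1 a2 b2 c2 d2 d1 c1 b1.
That gives 5 routes.

5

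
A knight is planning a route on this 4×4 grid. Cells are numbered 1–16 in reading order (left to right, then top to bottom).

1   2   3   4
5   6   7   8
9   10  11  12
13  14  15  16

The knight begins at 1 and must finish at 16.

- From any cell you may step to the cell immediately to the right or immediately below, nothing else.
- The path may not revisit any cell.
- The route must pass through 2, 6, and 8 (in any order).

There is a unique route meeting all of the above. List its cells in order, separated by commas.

1, 2, 6, 7, 8, 12, 16

Moves only go right or down, so the column and row indices never decrease.
Route from 1: right 1 to 2, down 1 to 6, right 2 to 8, down 2 to 16 — 6 moves in all.
Check: all required cells visited.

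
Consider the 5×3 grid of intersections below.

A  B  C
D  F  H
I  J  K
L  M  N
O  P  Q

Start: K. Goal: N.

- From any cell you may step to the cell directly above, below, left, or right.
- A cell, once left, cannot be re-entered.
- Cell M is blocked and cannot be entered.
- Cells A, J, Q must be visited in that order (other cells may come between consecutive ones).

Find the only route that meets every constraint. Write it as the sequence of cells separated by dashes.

The waypoints must appear in the order A, J, Q, with no cell reused.
Route from K: up 2 to C, left 2 to A, down 1 to D, right 1 to F, down 1 to J, left 1 to I, down 2 to O, right 2 to Q, up 1 to N — 13 moves in all.
Check: order respected (A at step 4, J at step 7, Q at step 12).

K - H - C - B - A - D - F - J - I - L - O - P - Q - N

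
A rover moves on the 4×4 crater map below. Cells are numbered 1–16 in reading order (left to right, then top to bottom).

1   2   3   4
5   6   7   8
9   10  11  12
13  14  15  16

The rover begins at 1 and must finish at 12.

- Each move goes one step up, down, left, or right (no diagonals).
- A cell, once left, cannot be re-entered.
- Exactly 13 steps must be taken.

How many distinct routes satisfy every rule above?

Need simple routes of exactly 13 moves from 1 to 12 (Manhattan distance 5, so 4 moves are spent on a detour and 4 undoing it).
Branch systematically from the start, pruning whenever the remaining move budget drops below the Manhattan distance to 12 or differs from it in parity. Grouping the completions by first move — via 5: 12; via 2: 15 — and summing: 12 + 15 = 27.
That gives 27 routes.

27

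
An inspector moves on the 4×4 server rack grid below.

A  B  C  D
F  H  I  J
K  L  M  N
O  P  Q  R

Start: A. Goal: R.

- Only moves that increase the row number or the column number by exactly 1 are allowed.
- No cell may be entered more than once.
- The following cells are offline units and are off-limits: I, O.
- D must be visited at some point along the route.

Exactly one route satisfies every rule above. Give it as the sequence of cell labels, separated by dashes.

A - B - C - D - J - N - R

Moves only go right or down, so the column and row indices never decrease.
Route from A: 3× right (reaching D), 3× down (reaching R) — 6 moves in all.
Check: all required cells visited.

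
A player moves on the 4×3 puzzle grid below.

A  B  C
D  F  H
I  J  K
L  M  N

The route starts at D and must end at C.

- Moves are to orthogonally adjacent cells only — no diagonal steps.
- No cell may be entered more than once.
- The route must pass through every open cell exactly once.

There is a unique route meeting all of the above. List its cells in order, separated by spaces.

Need to visit all 12 open cells exactly once, starting at D and ending at C.
Cell L has only two open neighbours (I and M), so the path must pass straight through it: one of those is the cell it's entered from and the other is where it exits.
Route from D: up 1 to A, right 1 to B, down 2 to J, left 1 to I, down 1 to L, right 2 to N, up 3 to C — 11 moves in all.
Check: all 12 open cells covered.

D A B F J I L M N K H C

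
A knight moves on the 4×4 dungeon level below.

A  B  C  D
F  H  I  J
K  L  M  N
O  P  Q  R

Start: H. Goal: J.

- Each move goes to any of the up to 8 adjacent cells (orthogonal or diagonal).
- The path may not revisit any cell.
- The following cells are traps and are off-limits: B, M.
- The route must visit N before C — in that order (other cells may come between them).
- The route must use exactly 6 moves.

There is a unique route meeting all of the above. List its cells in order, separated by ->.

The waypoints must appear in the order N, C, with no cell reused.
Route from H: down 1 to L, down-right 1 to Q, up-right 1 to N, up-left 1 to I, up 1 to C, down-right 1 to J — 6 moves in all.
Check: order respected (N at step 3, C at step 5); 6 moves as required.

H -> L -> Q -> N -> I -> C -> J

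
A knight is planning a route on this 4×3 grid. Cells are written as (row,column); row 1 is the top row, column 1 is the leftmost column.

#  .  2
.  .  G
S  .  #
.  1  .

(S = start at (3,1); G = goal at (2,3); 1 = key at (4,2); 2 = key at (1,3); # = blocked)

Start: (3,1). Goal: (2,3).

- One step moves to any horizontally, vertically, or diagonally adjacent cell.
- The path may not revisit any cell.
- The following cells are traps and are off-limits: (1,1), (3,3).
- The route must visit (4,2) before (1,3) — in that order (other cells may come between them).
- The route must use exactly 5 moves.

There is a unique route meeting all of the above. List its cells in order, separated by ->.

The waypoints must appear in the order (4,2), (1,3), with no cell reused.
Route from (3,1): down-right to (4,2), 2× up (reaching (2,2)), up-right to (1,3), down to (2,3) — 5 moves in all.
Check: order respected (1 at step 1, 2 at step 4); 5 moves as required.

(3,1) -> (4,2) -> (3,2) -> (2,2) -> (1,3) -> (2,3)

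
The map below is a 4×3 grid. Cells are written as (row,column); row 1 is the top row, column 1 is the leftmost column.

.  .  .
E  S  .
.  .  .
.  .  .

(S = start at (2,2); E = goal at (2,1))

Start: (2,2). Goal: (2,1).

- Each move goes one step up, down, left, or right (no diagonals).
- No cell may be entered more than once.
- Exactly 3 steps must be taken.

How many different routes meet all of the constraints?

Need simple routes of exactly 3 moves from (2,2) to (2,1) (Manhattan distance 1, so 1 moves are spent on a detour and 1 undoing it).
Enumerating: (2,2) (1,2) (1,1) (2,1) | (2,2) (3,2) (3,1) (2,1).
That gives 2 routes.

2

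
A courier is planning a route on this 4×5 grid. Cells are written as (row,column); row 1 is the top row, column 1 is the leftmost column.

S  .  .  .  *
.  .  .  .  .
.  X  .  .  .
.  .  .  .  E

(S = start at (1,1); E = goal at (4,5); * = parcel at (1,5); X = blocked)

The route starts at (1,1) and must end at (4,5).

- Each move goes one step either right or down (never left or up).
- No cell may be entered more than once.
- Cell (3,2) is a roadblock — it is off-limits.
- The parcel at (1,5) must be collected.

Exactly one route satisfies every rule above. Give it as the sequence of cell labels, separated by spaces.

Moves only go right or down, so the column and row indices never decrease.
Route from (1,1): 4× right (reaching (1,5)), 3× down (reaching (4,5)) — 7 moves in all.
Check: all required cells visited.

(1,1) (1,2) (1,3) (1,4) (1,5) (2,5) (3,5) (4,5)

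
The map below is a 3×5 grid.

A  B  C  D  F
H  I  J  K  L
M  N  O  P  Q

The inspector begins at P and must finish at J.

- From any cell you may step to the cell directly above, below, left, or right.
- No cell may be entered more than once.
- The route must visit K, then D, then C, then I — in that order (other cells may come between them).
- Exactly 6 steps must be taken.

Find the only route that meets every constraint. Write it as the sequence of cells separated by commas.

P, K, D, C, B, I, J

The waypoints must appear in the order K, D, C, I, with no cell reused.
Route from P: 2× up (reaching D), 2× left (reaching B), down to I, right to J — 6 moves in all.
Check: order respected (K at step 1, D at step 2, C at step 3, I at step 5); 6 moves as required.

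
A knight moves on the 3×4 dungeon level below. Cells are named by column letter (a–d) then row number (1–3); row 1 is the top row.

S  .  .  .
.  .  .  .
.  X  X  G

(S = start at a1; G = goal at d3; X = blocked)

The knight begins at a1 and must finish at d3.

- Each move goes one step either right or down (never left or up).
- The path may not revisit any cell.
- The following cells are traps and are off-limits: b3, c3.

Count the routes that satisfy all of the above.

4

A right/down-only route from a1 to d3 makes exactly 2 down-moves and 3 right-moves in some order.
With no other constraints that would be C(5,2) = 10 routes.
Subtract routes through each blocked cell (inclusion–exclusion for overlaps): − through b3: 3 − through c3: 6 + through b3&c3: 3 → 4.
That gives 4 routes.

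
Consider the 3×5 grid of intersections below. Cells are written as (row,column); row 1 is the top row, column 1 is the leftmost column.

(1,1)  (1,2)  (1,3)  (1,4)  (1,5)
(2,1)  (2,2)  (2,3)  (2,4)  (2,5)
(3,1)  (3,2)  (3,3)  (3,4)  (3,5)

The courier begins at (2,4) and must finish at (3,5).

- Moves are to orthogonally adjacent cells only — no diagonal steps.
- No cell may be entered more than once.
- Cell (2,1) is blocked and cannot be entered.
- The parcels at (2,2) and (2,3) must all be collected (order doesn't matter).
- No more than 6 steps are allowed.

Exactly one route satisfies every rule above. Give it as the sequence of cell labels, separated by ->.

Any route must reach (2,2) and (2,3) and still end at (3,5) within 6 moves, so the order of the required stops is forced.
Route from (2,4): 2× left (reaching (2,2)), down to (3,2), 3× right (reaching (3,5)) — 6 moves in all.
Check: all required cells visited; 6 ≤ 6 moves.

(2,4) -> (2,3) -> (2,2) -> (3,2) -> (3,3) -> (3,4) -> (3,5)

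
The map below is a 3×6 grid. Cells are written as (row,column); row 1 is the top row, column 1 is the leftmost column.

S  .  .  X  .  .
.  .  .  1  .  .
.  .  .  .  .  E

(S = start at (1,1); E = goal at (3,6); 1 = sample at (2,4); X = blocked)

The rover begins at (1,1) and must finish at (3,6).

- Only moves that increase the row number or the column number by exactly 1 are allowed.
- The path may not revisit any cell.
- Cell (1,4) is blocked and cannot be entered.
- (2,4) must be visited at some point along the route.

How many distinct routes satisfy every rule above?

9

A right/down-only route from (1,1) to (3,6) makes exactly 2 down-moves and 5 right-moves in some order.
With no other constraints that would be C(7,2) = 21 routes.
Split at (2,4) and multiply the segment counts (each segment already excludes blocked cells): (1,1)→(2,4): 3; (2,4)→(3,6): 3; product = 9.
That gives 9 routes.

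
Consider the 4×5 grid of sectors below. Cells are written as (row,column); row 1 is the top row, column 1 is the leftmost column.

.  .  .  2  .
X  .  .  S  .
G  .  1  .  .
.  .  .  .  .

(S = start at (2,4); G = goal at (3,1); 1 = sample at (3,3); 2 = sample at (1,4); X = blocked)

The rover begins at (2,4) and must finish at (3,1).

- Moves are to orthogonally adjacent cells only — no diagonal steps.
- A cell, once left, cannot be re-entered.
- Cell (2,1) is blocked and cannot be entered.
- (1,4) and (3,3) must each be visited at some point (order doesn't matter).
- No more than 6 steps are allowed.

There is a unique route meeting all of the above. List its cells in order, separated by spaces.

(2,4) (1,4) (1,3) (2,3) (3,3) (3,2) (3,1)

The budget equals the shortest possible length, so every move has to be on a shortest route through the required cells.
Route from (2,4): up 1 to (1,4), left 1 to (1,3), down 2 to (3,3), left 2 to (3,1) — 6 moves in all.
Check: all required cells visited; 6 ≤ 6 moves.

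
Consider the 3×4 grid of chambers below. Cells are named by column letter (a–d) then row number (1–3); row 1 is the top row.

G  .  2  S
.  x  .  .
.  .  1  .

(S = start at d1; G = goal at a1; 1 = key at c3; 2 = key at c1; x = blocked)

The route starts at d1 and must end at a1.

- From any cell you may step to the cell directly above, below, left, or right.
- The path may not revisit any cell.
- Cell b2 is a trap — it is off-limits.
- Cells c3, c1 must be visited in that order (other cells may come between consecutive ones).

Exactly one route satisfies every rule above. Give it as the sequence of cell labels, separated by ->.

d1 -> d2 -> d3 -> c3 -> c2 -> c1 -> b1 -> a1

The waypoints must appear in the order c3, c1, with no cell reused.
Route from d1: 2× down (reaching d3), left to c3, 2× up (reaching c1), 2× left (reaching a1) — 7 moves in all.
Check: order respected (1 at step 3, 2 at step 5).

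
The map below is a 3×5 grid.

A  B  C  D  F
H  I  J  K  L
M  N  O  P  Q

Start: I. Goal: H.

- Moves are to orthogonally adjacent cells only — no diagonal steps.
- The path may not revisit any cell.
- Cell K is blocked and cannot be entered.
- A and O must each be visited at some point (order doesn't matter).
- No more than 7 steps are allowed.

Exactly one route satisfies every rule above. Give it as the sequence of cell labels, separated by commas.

I, N, O, J, C, B, A, H

Any route must reach A and O and still end at H within 7 moves, so the order of the required stops is forced.
Route from I: down 1 to N, right 1 to O, up 2 to C, left 2 to A, down 1 to H — 7 moves in all.
Check: all required cells visited; 7 ≤ 7 moves.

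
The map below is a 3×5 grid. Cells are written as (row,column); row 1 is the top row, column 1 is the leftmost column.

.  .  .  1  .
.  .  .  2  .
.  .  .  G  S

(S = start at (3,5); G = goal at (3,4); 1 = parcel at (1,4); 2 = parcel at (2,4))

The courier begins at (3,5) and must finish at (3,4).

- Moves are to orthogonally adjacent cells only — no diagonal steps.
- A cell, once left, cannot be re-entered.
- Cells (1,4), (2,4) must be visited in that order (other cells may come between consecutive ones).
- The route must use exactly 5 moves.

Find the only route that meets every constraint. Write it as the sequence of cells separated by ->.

The waypoints must appear in the order (1,4), (2,4), with no cell reused.
Route from (3,5): up 2 to (1,5), left 1 to (1,4), down 2 to (3,4) — 5 moves in all.
Check: order respected (1 at step 3, 2 at step 4); 5 moves as required.

(3,5) -> (2,5) -> (1,5) -> (1,4) -> (2,4) -> (3,4)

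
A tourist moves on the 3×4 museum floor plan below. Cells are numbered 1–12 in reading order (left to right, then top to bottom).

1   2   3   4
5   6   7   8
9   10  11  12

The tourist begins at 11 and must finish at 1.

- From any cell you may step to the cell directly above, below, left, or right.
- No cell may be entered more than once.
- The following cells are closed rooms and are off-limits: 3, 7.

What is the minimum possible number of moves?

4

The Manhattan distance from 11 to 1 is |3−1| + |3−1| = 4, so at least 4 moves are needed.
A route of 4 moves achieves this: 11 → 10 → 6 → 2 → 1.
Since 4 matches the lower bound, it is optimal.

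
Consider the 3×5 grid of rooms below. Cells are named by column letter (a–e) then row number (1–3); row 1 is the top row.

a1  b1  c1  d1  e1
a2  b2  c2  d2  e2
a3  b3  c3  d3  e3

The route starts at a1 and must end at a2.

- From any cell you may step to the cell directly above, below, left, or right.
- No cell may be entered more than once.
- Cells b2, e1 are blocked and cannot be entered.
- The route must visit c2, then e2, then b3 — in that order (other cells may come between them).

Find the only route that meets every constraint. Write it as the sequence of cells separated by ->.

a1 -> b1 -> c1 -> c2 -> d2 -> e2 -> e3 -> d3 -> c3 -> b3 -> a3 -> a2

The waypoints must appear in the order c2, e2, b3, with no cell reused.
Route from a1: 2× right (reaching c1), down to c2, 2× right (reaching e2), down to e3, 4× left (reaching a3), up to a2 — 11 moves in all.
Check: order respected (c2 at step 3, e2 at step 5, b3 at step 9).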